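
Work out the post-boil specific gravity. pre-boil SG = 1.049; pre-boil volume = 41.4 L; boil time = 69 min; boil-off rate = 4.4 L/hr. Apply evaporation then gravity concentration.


V_post = V_pre − rate·(t/60);  SG_post = 1 + (SG_pre−1)·V_pre/V_post
V_post = 41.4 − 4.4·(69/60) = 36.3400
SG_post = 1 + (1.049 − 1)·41.4/36.3400

1.0558


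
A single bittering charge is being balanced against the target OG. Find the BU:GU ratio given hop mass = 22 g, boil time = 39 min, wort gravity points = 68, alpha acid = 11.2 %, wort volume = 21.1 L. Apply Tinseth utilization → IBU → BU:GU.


U = 1.65·0.000125^(GP/1000)·(1−e^(−0.04t))/4.15;  IBU = (α/100)·m·U·1000/V;  BU:GU = IBU/GP
U = 1.65·0.000125^(68/1000)·(1−e^(−0.04·39))/4.15 = 0.1704
IBU = (11.2/100)·22·0.1704·1000/21.1 = 19.9038
BU:GU = 19.9038/68

0.2927


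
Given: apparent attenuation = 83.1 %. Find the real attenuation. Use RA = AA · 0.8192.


RA = 83.1 · 0.8192

68.0755 %


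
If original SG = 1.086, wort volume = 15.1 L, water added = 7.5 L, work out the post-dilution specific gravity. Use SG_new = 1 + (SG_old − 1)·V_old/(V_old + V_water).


pts = (1.086 − 1)·1000·15.1/(15.1 + 7.5) = 57.4602
SG_new = 1 + 57.4602/1000

1.0575


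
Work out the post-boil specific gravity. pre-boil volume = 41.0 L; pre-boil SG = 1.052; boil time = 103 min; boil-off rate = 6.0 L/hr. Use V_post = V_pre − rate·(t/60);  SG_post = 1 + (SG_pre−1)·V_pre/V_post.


V_post = 41.0 − 6.0·(103/60) = 30.7000
SG_post = 1 + (1.052 − 1)·41.0/30.7000

1.0694


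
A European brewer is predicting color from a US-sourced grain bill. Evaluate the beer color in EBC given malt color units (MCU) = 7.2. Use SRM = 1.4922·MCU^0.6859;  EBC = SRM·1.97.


SRM = 1.4922·7.2^0.6859 = 5.7792
EBC = 5.7792·1.97

11.3851 EBC


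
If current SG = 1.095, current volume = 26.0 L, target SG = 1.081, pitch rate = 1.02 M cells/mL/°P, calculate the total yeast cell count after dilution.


V_w = V·((SG_c−1)/(SG_t−1)−1);  °P = 259 − 259/SG_t;  cells = rate·(V+V_w)·°P
V_w = 26.0·((1.095−1)/(1.081−1)−1) = 4.4938
V_final = 26.0 + 4.4938 = 30.4938
°P = 259 − 259/1.081 = 19.4070
cells = 1.02·30.4938·19.4070

603.6305 billion cells


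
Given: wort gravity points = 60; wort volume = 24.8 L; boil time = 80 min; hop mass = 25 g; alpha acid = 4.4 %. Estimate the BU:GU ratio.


U = 1.65·0.000125^(GP/1000)·(1−e^(−0.04t))/4.15;  IBU = (α/100)·m·U·1000/V;  BU:GU = IBU/GP
U = 1.65·0.000125^(60/1000)·(1−e^(−0.04·80))/4.15 = 0.2224
IBU = (4.4/100)·25·0.2224·1000/24.8 = 9.8655
BU:GU = 9.8655/60

0.1644


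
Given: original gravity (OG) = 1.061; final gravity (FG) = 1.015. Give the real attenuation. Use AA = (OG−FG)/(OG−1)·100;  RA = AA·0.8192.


AA = (1.061 − 1.015)/(1.061 − 1)·100 = 75.4098
RA = 75.4098·0.8192

61.7757 %


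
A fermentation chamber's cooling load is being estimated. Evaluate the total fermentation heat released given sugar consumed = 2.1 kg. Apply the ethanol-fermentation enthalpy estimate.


Q = m_sugar · 590 kJ/kg
Q = 2.1 · 590

1239.0000 kJ


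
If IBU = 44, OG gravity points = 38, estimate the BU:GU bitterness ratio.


BU:GU = IBU / OG_points
BU:GU = 44 / 38

1.1579


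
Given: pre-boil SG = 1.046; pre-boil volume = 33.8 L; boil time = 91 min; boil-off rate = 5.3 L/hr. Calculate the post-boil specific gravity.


V_post = V_pre − rate·(t/60);  SG_post = 1 + (SG_pre−1)·V_pre/V_post
V_post = 33.8 − 5.3·(91/60) = 25.7617
SG_post = 1 + (1.046 − 1)·33.8/25.7617

1.0604


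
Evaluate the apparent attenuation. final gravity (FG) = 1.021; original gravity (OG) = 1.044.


AA = (OG − FG)/(OG − 1) · 100
AA = (1.044 − 1.021)/(1.044 − 1) · 100

52.2727 %


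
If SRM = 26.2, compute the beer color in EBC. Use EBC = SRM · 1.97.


EBC = 26.2 · 1.97

51.6140 EBC


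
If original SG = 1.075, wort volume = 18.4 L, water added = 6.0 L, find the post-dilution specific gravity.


SG_new = 1 + (SG_old − 1)·V_old/(V_old + V_water)
pts = (1.075 − 1)·1000·18.4/(18.4 + 6.0) = 56.5574
SG_new = 1 + 56.5574/1000

1.0566


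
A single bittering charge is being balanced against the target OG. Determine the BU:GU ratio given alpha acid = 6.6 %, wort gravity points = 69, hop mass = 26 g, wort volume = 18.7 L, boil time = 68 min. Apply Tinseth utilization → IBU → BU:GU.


U = 1.65·0.000125^(GP/1000)·(1−e^(−0.04t))/4.15;  IBU = (α/100)·m·U·1000/V;  BU:GU = IBU/GP
U = 1.65·0.000125^(69/1000)·(1−e^(−0.04·68))/4.15 = 0.1998
IBU = (6.6/100)·26·0.1998·1000/18.7 = 18.3317
BU:GU = 18.3317/69

0.2657


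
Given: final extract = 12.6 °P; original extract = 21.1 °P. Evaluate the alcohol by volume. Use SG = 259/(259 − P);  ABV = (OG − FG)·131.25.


OG = 259/(259 − 21.1) = 1.0887
FG = 259/(259 − 12.6) = 1.0511
ABV = (1.0887 − 1.0511)·131.25

4.9293 % ABV


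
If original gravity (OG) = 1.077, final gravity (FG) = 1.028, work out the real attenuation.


AA = (OG−FG)/(OG−1)·100;  RA = AA·0.8192
AA = (1.077 − 1.028)/(1.077 − 1)·100 = 63.6364
RA = 63.6364·0.8192

52.1309 %


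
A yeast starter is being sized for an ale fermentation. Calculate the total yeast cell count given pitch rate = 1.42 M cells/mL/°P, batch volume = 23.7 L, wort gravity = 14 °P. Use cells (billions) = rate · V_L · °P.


cells = 1.42 · 23.7 · 14

471.1560 billion cells


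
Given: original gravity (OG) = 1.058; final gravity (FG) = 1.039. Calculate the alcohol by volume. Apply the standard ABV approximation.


ABV = (OG − FG) · 131.25
ABV = (1.058 − 1.039) · 131.25

2.4938 % ABV


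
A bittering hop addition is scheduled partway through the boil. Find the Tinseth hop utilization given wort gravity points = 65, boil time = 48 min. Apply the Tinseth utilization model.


U = 1.65·0.000125^(GP/1000) · (1 − e^(−0.04·t))/4.15
bigness = 1.65·0.000125^(65/1000) = 0.9200
boil_factor = (1 − e^(−0.04·48))/4.15 = 0.2056
U = 0.9200 · 0.2056

0.1892


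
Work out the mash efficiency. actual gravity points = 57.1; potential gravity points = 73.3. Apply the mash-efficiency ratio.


efficiency = actual / potential × 100
efficiency = 57.1 / 73.3 × 100

77.8990 %


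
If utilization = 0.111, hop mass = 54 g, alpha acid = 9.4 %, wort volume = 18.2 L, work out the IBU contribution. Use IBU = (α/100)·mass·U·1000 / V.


IBU = (9.4/100)·54·0.111·1000 / 18.2

30.9580 IBU


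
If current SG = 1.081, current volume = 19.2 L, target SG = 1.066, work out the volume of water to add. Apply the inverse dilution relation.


V_water = V·((SG_curr − 1)/(SG_target − 1) − 1)
V_water = 19.2·((1.081 − 1)/(1.066 − 1) − 1)

4.3636 L


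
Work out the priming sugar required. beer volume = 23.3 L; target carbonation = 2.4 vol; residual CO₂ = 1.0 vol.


sugar = (target − residual)·4.0·V
sugar = (2.4 − 1.0)·4.0·23.3

130.4800 g


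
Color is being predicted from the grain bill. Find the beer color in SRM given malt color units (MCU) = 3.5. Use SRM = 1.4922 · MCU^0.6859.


SRM = 1.4922 · 3.5^0.6859

3.5237 SRM


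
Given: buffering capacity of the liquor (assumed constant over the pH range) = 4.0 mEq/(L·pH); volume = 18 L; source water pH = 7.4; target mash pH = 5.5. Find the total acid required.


acid = buffering capacity · (pH_source − pH_target) · V
acid = 4.0 · (7.4 − 5.5) · 18

136.8000 mEq


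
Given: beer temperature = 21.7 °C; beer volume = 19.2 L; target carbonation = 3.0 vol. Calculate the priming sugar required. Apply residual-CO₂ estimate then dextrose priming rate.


residual = 14.695·(0.01821 + 0.09011·e^(−0.04·T));  sugar = (target − residual)·4.0·V
residual = 14.695·(0.01821 + 0.09011·e^(−0.04·21.7)) = 0.8235
sugar = (3.0 − 0.8235)·4.0·19.2

167.1576 g


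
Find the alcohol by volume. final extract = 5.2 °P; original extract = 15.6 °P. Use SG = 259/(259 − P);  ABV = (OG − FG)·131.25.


OG = 259/(259 − 15.6) = 1.0641
FG = 259/(259 − 5.2) = 1.0205
ABV = (1.0641 − 1.0205)·131.25

5.7230 % ABV


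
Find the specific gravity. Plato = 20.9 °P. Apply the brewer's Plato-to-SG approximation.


SG = 259/(259 − P)
SG = 259/(259 − 20.9)

1.0878


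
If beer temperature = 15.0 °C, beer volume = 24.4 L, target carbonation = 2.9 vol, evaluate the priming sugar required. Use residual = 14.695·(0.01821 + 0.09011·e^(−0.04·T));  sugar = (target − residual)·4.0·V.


residual = 14.695·(0.01821 + 0.09011·e^(−0.04·15.0)) = 0.9943
sugar = (2.9 − 0.9943)·4.0·24.4

185.9950 g


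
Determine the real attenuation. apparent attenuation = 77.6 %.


RA = AA · 0.8192
RA = 77.6 · 0.8192

63.5699 %


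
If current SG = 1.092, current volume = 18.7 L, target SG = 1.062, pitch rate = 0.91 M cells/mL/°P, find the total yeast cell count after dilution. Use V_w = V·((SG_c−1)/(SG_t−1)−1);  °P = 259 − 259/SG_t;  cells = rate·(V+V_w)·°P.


V_w = 18.7·((1.092−1)/(1.062−1)−1) = 9.0484
V_final = 18.7 + 9.0484 = 27.7484
°P = 259 − 259/1.062 = 15.1205
cells = 0.91·27.7484·15.1205

381.8089 billion cells


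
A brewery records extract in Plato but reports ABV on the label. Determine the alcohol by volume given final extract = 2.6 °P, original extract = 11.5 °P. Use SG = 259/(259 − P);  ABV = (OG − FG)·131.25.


OG = 259/(259 − 11.5) = 1.0465
FG = 259/(259 − 2.6) = 1.0101
ABV = (1.0465 − 1.0101)·131.25

4.7676 % ABV


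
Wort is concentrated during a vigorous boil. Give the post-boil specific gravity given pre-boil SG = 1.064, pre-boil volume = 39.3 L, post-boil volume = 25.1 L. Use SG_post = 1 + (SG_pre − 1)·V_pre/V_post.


pts_pre = (1.064 − 1)·1000 = 64.0000
pts_post = 64.0000·39.3/25.1 = 100.2072
SG_post = 1 + 100.2072/1000

1.1002


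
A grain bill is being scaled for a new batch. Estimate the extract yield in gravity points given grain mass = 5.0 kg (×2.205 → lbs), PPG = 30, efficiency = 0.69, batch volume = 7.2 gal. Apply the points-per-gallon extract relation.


points = lbs × PPG × eff / vol
lbs = 5.0 × 2.205 = 11.0250
points = 11.0250 × 30 × 0.69 / 7.2

31.6969 points


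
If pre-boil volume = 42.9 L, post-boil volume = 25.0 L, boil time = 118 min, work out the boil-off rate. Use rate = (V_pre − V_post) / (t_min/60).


rate = (42.9 − 25.0) / (118/60)

9.1017 L/hr


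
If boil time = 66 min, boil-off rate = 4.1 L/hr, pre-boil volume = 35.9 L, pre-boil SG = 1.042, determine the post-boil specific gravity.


V_post = V_pre − rate·(t/60);  SG_post = 1 + (SG_pre−1)·V_pre/V_post
V_post = 35.9 − 4.1·(66/60) = 31.3900
SG_post = 1 + (1.042 − 1)·35.9/31.3900

1.0480


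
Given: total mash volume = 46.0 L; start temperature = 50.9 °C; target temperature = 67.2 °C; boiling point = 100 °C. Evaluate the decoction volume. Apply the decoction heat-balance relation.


V_dec = V_total·(T_target − T_start)/(T_boil − T_start)
V_dec = 46.0·(67.2 − 50.9)/(100 − 50.9)

15.2709 L


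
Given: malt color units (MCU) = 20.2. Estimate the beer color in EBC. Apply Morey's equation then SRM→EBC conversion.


SRM = 1.4922·MCU^0.6859;  EBC = SRM·1.97
SRM = 1.4922·20.2^0.6859 = 11.7265
EBC = 11.7265·1.97

23.1012 EBC


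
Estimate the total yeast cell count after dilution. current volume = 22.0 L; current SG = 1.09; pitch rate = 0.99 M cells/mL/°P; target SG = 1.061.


V_w = V·((SG_c−1)/(SG_t−1)−1);  °P = 259 − 259/SG_t;  cells = rate·(V+V_w)·°P
V_w = 22.0·((1.09−1)/(1.061−1)−1) = 10.4590
V_final = 22.0 + 10.4590 = 32.4590
°P = 259 − 259/1.061 = 14.8907
cells = 0.99·32.4590·14.8907

478.5031 billion cells


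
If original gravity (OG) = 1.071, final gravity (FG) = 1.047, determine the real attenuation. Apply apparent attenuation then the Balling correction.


AA = (OG−FG)/(OG−1)·100;  RA = AA·0.8192
AA = (1.071 − 1.047)/(1.071 − 1)·100 = 33.8028
RA = 33.8028·0.8192

27.6913 %


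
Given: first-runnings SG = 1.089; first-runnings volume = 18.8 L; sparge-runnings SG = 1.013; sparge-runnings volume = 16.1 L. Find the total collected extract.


total = Σ (SG_i − 1)·1000·V_i
first = (1.089 − 1)·1000·18.8 = 1673.2000
sparge = (1.013 − 1)·1000·16.1 = 209.3000
total = 1673.2000 + 209.3000

1882.5000 gravity·L


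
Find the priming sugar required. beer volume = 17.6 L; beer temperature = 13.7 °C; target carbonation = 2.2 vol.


residual = 14.695·(0.01821 + 0.09011·e^(−0.04·T));  sugar = (target − residual)·4.0·V
residual = 14.695·(0.01821 + 0.09011·e^(−0.04·13.7)) = 1.0331
sugar = (2.2 − 1.0331)·4.0·17.6

82.1495 g


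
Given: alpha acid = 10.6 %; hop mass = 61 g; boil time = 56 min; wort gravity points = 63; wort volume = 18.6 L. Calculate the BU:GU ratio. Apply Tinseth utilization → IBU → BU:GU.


U = 1.65·0.000125^(GP/1000)·(1−e^(−0.04t))/4.15;  IBU = (α/100)·m·U·1000/V;  BU:GU = IBU/GP
U = 1.65·0.000125^(63/1000)·(1−e^(−0.04·56))/4.15 = 0.2017
IBU = (10.6/100)·61·0.2017·1000/18.6 = 70.1098
BU:GU = 70.1098/63

1.1129


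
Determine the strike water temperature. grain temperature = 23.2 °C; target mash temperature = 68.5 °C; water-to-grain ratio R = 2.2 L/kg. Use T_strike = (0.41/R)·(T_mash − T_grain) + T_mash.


T_strike = (0.41/2.2)·(68.5 − 23.2) + 68.5

76.9423 °C


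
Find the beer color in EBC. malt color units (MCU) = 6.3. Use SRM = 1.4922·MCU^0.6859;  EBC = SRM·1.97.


SRM = 1.4922·6.3^0.6859 = 5.2734
EBC = 5.2734·1.97

10.3887 EBC


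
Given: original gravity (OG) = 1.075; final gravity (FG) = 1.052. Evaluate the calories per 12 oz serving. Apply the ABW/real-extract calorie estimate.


ABW = (OG−FG)·131.25·0.79/FG;  °P = 259 − 259/SG (for OG→OE and FG→AE);  RE = 0.1808·OE + 0.8192·AE;  Cal = (6.9·ABW + 4·(RE−0.1))·FG·3.55
ABW = (1.075 − 1.052)·131.25·0.79/1.052 = 2.2669
OE = 259 − 259/1.075 = 18.0698 °P
AE = 259 − 259/1.052 = 12.8023 °P
RE = 0.1808·18.0698 + 0.8192·12.8023 = 13.7546 °P
Cal = (6.9·2.2669 + 4·(13.7546−0.1))·1.052·3.55

262.3945 kcal


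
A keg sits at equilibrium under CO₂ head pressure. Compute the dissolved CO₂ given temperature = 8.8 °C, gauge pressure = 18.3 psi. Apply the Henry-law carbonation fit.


vols = (P + 14.695)·(0.01821 + 0.09011·e^(−0.04·T))
vols = (18.3 + 14.695)·(0.01821 + 0.09011·e^(−0.04·8.8))

2.6918 volumes


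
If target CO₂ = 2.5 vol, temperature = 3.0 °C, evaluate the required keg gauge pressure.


psi = vols/(0.01821 + 0.09011·e^(−0.04·T)) − 14.695
psi = 2.5/(0.01821 + 0.09011·e^(−0.04·3.0)) − 14.695

10.7813 psi


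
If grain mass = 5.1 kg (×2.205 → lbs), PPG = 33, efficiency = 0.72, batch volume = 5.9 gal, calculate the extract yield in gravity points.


points = lbs × PPG × eff / vol
lbs = 5.1 × 2.205 = 11.2455
points = 11.2455 × 33 × 0.72 / 5.9

45.2870 points


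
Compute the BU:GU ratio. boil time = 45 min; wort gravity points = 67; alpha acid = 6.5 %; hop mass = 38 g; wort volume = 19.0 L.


U = 1.65·0.000125^(GP/1000)·(1−e^(−0.04t))/4.15;  IBU = (α/100)·m·U·1000/V;  BU:GU = IBU/GP
U = 1.65·0.000125^(67/1000)·(1−e^(−0.04·45))/4.15 = 0.1817
IBU = (6.5/100)·38·0.1817·1000/19.0 = 23.6267
BU:GU = 23.6267/67

0.3526


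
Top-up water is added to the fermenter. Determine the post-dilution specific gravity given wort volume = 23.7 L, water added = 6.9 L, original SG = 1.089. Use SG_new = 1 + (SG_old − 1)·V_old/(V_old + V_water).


pts = (1.089 − 1)·1000·23.7/(23.7 + 6.9) = 68.9314
SG_new = 1 + 68.9314/1000

1.0689


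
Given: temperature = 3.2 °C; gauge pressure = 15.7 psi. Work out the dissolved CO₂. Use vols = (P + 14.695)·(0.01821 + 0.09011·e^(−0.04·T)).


vols = (15.7 + 14.695)·(0.01821 + 0.09011·e^(−0.04·3.2))

2.9633 volumes


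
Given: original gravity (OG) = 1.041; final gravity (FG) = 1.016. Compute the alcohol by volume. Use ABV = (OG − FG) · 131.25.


ABV = (1.041 − 1.016) · 131.25

3.2812 % ABV


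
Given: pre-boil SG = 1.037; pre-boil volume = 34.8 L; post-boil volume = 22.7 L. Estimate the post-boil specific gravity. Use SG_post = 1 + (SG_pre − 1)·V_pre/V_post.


pts_pre = (1.037 − 1)·1000 = 37.0000
pts_post = 37.0000·34.8/22.7 = 56.7225
SG_post = 1 + 56.7225/1000

1.0567


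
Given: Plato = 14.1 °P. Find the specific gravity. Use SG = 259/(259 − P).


SG = 259/(259 − 14.1)

1.0576


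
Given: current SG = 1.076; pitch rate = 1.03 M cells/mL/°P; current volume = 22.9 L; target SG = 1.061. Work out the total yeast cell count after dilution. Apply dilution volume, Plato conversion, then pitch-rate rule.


V_w = V·((SG_c−1)/(SG_t−1)−1);  °P = 259 − 259/SG_t;  cells = rate·(V+V_w)·°P
V_w = 22.9·((1.076−1)/(1.061−1)−1) = 5.6311
V_final = 22.9 + 5.6311 = 28.5311
°P = 259 − 259/1.061 = 14.8907
cells = 1.03·28.5311·14.8907

437.5933 billion cells


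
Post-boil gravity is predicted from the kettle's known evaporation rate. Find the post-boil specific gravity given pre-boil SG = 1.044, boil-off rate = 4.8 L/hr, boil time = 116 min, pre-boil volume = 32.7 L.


V_post = V_pre − rate·(t/60);  SG_post = 1 + (SG_pre−1)·V_pre/V_post
V_post = 32.7 − 4.8·(116/60) = 23.4200
SG_post = 1 + (1.044 − 1)·32.7/23.4200

1.0614


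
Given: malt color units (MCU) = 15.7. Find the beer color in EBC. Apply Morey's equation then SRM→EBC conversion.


SRM = 1.4922·MCU^0.6859;  EBC = SRM·1.97
SRM = 1.4922·15.7^0.6859 = 9.8649
EBC = 9.8649·1.97

19.4339 EBC


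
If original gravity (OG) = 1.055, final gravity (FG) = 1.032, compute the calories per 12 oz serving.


ABW = (OG−FG)·131.25·0.79/FG;  °P = 259 − 259/SG (for OG→OE and FG→AE);  RE = 0.1808·OE + 0.8192·AE;  Cal = (6.9·ABW + 4·(RE−0.1))·FG·3.55
ABW = (1.055 − 1.032)·131.25·0.79/1.032 = 2.3109
OE = 259 − 259/1.055 = 13.5024 °P
AE = 259 − 259/1.032 = 8.0310 °P
RE = 0.1808·13.5024 + 0.8192·8.0310 = 9.0202 °P
Cal = (6.9·2.3109 + 4·(9.0202−0.1))·1.032·3.55

189.1366 kcal


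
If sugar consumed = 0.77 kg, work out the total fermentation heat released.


Q = m_sugar · 590 kJ/kg
Q = 0.77 · 590

454.3000 kJ


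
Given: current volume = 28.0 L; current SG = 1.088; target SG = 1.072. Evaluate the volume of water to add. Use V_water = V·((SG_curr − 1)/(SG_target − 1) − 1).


V_water = 28.0·((1.088 − 1)/(1.072 − 1) − 1)

6.2222 L


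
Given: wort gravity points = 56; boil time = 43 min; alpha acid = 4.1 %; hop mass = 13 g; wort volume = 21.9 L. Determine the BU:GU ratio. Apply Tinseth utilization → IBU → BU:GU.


U = 1.65·0.000125^(GP/1000)·(1−e^(−0.04t))/4.15;  IBU = (α/100)·m·U·1000/V;  BU:GU = IBU/GP
U = 1.65·0.000125^(56/1000)·(1−e^(−0.04·43))/4.15 = 0.1973
IBU = (4.1/100)·13·0.1973·1000/21.9 = 4.8024
BU:GU = 4.8024/56

0.0858


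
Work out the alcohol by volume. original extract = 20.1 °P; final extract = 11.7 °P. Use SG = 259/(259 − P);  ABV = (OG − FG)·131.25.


OG = 259/(259 − 20.1) = 1.0841
FG = 259/(259 − 11.7) = 1.0473
ABV = (1.0841 − 1.0473)·131.25

4.8332 % ABV


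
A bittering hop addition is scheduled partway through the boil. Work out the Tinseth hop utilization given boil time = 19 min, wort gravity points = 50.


U = 1.65·0.000125^(GP/1000) · (1 − e^(−0.04·t))/4.15
bigness = 1.65·0.000125^(50/1000) = 1.0528
boil_factor = (1 − e^(−0.04·19))/4.15 = 0.1283
U = 1.0528 · 0.1283

0.1350


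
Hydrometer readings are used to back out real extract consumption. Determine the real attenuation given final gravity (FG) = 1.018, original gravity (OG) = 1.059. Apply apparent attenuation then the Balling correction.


AA = (OG−FG)/(OG−1)·100;  RA = AA·0.8192
AA = (1.059 − 1.018)/(1.059 − 1)·100 = 69.4915
RA = 69.4915·0.8192

56.9275 %


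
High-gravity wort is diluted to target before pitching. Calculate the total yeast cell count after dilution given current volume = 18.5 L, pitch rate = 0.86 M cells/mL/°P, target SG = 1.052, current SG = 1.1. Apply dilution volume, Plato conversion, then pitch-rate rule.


V_w = V·((SG_c−1)/(SG_t−1)−1);  °P = 259 − 259/SG_t;  cells = rate·(V+V_w)·°P
V_w = 18.5·((1.1−1)/(1.052−1)−1) = 17.0769
V_final = 18.5 + 17.0769 = 35.5769
°P = 259 − 259/1.052 = 12.8023
cells = 0.86·35.5769·12.8023

391.7006 billion cells


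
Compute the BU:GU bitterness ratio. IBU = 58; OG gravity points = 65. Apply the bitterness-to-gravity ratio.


BU:GU = IBU / OG_points
BU:GU = 58 / 65

0.8923


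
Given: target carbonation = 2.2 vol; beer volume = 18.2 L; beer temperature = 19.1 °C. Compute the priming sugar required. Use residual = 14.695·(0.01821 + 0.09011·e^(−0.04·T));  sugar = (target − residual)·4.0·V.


residual = 14.695·(0.01821 + 0.09011·e^(−0.04·19.1)) = 0.8844
sugar = (2.2 − 0.8844)·4.0·18.2

95.7763 g


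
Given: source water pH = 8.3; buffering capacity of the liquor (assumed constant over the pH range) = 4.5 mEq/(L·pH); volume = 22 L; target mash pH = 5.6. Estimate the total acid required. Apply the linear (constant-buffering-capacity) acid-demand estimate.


acid = buffering capacity · (pH_source − pH_target) · V
acid = 4.5 · (8.3 − 5.6) · 22

267.3000 mEq


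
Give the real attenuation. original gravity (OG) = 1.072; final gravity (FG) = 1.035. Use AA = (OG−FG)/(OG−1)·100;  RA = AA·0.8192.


AA = (1.072 − 1.035)/(1.072 − 1)·100 = 51.3889
RA = 51.3889·0.8192

42.0978 %


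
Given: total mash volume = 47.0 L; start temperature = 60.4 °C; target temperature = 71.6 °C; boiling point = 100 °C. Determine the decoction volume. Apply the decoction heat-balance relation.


V_dec = V_total·(T_target − T_start)/(T_boil − T_start)
V_dec = 47.0·(71.6 − 60.4)/(100 − 60.4)

13.2929 L


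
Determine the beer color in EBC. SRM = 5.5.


EBC = SRM · 1.97
EBC = 5.5 · 1.97

10.8350 EBC


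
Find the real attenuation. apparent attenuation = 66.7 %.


RA = AA · 0.8192
RA = 66.7 · 0.8192

54.6406 %


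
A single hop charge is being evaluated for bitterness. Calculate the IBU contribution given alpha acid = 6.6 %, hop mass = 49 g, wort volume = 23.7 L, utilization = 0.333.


IBU = (α/100)·mass·U·1000 / V
IBU = (6.6/100)·49·0.333·1000 / 23.7

45.4397 IBU


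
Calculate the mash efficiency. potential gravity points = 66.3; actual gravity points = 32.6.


efficiency = actual / potential × 100
efficiency = 32.6 / 66.3 × 100

49.1704 %


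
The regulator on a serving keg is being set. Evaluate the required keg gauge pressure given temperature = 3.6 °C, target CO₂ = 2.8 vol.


psi = vols/(0.01821 + 0.09011·e^(−0.04·T)) − 14.695
psi = 2.8/(0.01821 + 0.09011·e^(−0.04·3.6)) − 14.695

14.4004 psi


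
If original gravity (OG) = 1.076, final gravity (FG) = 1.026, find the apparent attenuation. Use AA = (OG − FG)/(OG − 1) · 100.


AA = (1.076 − 1.026)/(1.076 − 1) · 100

65.7895 %


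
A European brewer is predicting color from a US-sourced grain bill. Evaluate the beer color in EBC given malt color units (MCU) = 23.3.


SRM = 1.4922·MCU^0.6859;  EBC = SRM·1.97
SRM = 1.4922·23.3^0.6859 = 12.9329
EBC = 12.9329·1.97

25.4778 EBC


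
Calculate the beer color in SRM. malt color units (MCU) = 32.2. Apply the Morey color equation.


SRM = 1.4922 · MCU^0.6859
SRM = 1.4922 · 32.2^0.6859

16.1460 SRM


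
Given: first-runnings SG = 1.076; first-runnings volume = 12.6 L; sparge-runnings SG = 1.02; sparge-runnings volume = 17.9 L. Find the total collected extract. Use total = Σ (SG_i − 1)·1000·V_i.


first = (1.076 − 1)·1000·12.6 = 957.6000
sparge = (1.02 − 1)·1000·17.9 = 358.0000
total = 957.6000 + 358.0000

1315.6000 gravity·L


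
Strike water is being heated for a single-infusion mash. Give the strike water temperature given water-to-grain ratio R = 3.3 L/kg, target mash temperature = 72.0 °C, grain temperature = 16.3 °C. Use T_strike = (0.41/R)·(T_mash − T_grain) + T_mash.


T_strike = (0.41/3.3)·(72.0 − 16.3) + 72.0

78.9203 °C


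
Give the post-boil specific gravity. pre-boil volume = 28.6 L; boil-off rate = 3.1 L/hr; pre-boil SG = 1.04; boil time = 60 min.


V_post = V_pre − rate·(t/60);  SG_post = 1 + (SG_pre−1)·V_pre/V_post
V_post = 28.6 − 3.1·(60/60) = 25.5000
SG_post = 1 + (1.04 − 1)·28.6/25.5000

1.0449


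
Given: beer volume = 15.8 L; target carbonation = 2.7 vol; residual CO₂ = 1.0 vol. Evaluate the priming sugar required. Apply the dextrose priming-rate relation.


sugar = (target − residual)·4.0·V
sugar = (2.7 − 1.0)·4.0·15.8

107.4400 g


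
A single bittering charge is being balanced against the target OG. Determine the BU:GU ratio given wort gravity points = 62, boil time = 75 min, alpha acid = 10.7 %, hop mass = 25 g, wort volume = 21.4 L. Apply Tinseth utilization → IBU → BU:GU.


U = 1.65·0.000125^(GP/1000)·(1−e^(−0.04t))/4.15;  IBU = (α/100)·m·U·1000/V;  BU:GU = IBU/GP
U = 1.65·0.000125^(62/1000)·(1−e^(−0.04·75))/4.15 = 0.2164
IBU = (10.7/100)·25·0.2164·1000/21.4 = 27.0505
BU:GU = 27.0505/62

0.4363


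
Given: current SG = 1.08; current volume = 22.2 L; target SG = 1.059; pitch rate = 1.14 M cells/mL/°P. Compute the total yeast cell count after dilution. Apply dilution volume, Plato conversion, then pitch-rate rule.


V_w = V·((SG_c−1)/(SG_t−1)−1);  °P = 259 − 259/SG_t;  cells = rate·(V+V_w)·°P
V_w = 22.2·((1.08−1)/(1.059−1)−1) = 7.9017
V_final = 22.2 + 7.9017 = 30.1017
°P = 259 − 259/1.059 = 14.4297
cells = 1.14·30.1017·14.4297

495.1669 billion cells


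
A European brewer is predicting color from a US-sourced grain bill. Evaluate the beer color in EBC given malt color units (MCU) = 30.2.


SRM = 1.4922·MCU^0.6859;  EBC = SRM·1.97
SRM = 1.4922·30.2^0.6859 = 15.4513
EBC = 15.4513·1.97

30.4390 EBC


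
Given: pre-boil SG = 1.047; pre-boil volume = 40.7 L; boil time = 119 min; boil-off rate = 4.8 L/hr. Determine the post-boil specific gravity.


V_post = V_pre − rate·(t/60);  SG_post = 1 + (SG_pre−1)·V_pre/V_post
V_post = 40.7 − 4.8·(119/60) = 31.1800
SG_post = 1 + (1.047 − 1)·40.7/31.1800

1.0614


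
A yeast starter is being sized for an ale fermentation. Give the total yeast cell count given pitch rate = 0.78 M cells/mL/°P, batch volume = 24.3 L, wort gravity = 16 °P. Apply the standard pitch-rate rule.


cells (billions) = rate · V_L · °P
cells = 0.78 · 24.3 · 16

303.2640 billion cells


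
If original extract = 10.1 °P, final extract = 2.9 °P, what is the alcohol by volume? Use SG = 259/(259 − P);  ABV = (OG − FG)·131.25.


OG = 259/(259 − 10.1) = 1.0406
FG = 259/(259 − 2.9) = 1.0113
ABV = (1.0406 − 1.0113)·131.25

3.8397 % ABV


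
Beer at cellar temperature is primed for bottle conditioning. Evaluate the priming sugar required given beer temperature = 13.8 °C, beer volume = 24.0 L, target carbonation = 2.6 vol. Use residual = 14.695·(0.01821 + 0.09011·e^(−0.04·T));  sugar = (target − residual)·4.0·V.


residual = 14.695·(0.01821 + 0.09011·e^(−0.04·13.8)) = 1.0300
sugar = (2.6 − 1.0300)·4.0·24.0

150.7155 g


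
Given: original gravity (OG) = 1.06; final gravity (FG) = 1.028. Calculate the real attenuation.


AA = (OG−FG)/(OG−1)·100;  RA = AA·0.8192
AA = (1.06 − 1.028)/(1.06 − 1)·100 = 53.3333
RA = 53.3333·0.8192

43.6907 %


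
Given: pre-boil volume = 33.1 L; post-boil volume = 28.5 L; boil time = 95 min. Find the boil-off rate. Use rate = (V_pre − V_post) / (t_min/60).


rate = (33.1 − 28.5) / (95/60)

2.9053 L/hr


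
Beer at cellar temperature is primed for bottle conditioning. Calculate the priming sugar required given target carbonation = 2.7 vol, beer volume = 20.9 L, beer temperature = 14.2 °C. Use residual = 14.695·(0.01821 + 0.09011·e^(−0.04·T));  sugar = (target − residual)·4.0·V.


residual = 14.695·(0.01821 + 0.09011·e^(−0.04·14.2)) = 1.0179
sugar = (2.7 − 1.0179)·4.0·20.9

140.6198 g


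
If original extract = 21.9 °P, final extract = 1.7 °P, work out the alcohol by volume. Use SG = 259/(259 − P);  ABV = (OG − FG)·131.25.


OG = 259/(259 − 21.9) = 1.0924
FG = 259/(259 − 1.7) = 1.0066
ABV = (1.0924 − 1.0066)·131.25

11.2559 % ABV


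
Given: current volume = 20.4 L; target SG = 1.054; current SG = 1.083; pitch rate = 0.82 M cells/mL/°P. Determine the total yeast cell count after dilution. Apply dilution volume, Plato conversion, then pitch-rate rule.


V_w = V·((SG_c−1)/(SG_t−1)−1);  °P = 259 − 259/SG_t;  cells = rate·(V+V_w)·°P
V_w = 20.4·((1.083−1)/(1.054−1)−1) = 10.9556
V_final = 20.4 + 10.9556 = 31.3556
°P = 259 − 259/1.054 = 13.2694
cells = 0.82·31.3556·13.2694

341.1782 billion cells


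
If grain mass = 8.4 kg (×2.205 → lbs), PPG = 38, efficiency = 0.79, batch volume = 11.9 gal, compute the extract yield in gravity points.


points = lbs × PPG × eff / vol
lbs = 8.4 × 2.205 = 18.5220
points = 18.5220 × 38 × 0.79 / 11.9

46.7252 points


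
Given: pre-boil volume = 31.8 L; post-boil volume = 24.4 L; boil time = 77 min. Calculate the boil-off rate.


rate = (V_pre − V_post) / (t_min/60)
rate = (31.8 − 24.4) / (77/60)

5.7662 L/hr


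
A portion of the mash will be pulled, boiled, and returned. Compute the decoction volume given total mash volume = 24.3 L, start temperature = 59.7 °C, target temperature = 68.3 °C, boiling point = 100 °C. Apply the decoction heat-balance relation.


V_dec = V_total·(T_target − T_start)/(T_boil − T_start)
V_dec = 24.3·(68.3 − 59.7)/(100 − 59.7)

5.1856 L


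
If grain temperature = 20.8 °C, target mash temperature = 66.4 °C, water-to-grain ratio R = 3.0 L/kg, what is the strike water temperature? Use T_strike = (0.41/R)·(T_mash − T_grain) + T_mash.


T_strike = (0.41/3.0)·(66.4 − 20.8) + 66.4

72.6320 °C


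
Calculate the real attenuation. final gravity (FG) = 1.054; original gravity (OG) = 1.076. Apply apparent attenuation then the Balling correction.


AA = (OG−FG)/(OG−1)·100;  RA = AA·0.8192
AA = (1.076 − 1.054)/(1.076 − 1)·100 = 28.9474
RA = 28.9474·0.8192

23.7137 %


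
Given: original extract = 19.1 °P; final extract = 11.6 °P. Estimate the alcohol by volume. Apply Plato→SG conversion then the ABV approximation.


SG = 259/(259 − P);  ABV = (OG − FG)·131.25
OG = 259/(259 − 19.1) = 1.0796
FG = 259/(259 − 11.6) = 1.0469
ABV = (1.0796 − 1.0469)·131.25

4.2957 % ABV


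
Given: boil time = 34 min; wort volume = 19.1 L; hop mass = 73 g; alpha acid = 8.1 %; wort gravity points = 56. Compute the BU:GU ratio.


U = 1.65·0.000125^(GP/1000)·(1−e^(−0.04t))/4.15;  IBU = (α/100)·m·U·1000/V;  BU:GU = IBU/GP
U = 1.65·0.000125^(56/1000)·(1−e^(−0.04·34))/4.15 = 0.1787
IBU = (8.1/100)·73·0.1787·1000/19.1 = 55.3126
BU:GU = 55.3126/56

0.9877


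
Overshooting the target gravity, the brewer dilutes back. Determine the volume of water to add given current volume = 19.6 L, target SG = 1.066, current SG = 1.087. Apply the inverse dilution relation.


V_water = V·((SG_curr − 1)/(SG_target − 1) − 1)
V_water = 19.6·((1.087 − 1)/(1.066 − 1) − 1)

6.2364 L


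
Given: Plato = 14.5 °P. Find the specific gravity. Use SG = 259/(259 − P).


SG = 259/(259 − 14.5)

1.0593


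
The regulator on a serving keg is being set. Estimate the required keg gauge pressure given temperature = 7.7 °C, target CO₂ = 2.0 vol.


psi = vols/(0.01821 + 0.09011·e^(−0.04·T)) − 14.695
psi = 2.0/(0.01821 + 0.09011·e^(−0.04·7.7)) − 14.695

8.9924 psi


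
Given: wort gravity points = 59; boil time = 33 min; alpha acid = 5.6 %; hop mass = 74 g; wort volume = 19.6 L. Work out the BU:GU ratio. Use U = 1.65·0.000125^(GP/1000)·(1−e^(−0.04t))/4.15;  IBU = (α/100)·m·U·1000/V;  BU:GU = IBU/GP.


U = 1.65·0.000125^(59/1000)·(1−e^(−0.04·33))/4.15 = 0.1715
IBU = (5.6/100)·74·0.1715·1000/19.6 = 36.2528
BU:GU = 36.2528/59

0.6145


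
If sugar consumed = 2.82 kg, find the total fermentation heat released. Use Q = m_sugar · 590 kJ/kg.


Q = 2.82 · 590

1663.8000 kJ


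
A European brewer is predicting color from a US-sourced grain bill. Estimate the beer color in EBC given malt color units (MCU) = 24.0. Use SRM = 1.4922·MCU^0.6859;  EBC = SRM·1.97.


SRM = 1.4922·24.0^0.6859 = 13.1982
EBC = 13.1982·1.97

26.0004 EBC


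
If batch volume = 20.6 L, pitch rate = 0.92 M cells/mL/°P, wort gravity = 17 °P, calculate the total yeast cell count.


cells (billions) = rate · V_L · °P
cells = 0.92 · 20.6 · 17

322.1840 billion cells


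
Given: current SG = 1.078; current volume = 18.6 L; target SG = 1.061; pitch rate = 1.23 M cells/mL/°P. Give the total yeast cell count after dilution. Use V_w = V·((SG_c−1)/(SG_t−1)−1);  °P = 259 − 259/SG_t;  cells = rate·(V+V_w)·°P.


V_w = 18.6·((1.078−1)/(1.061−1)−1) = 5.1836
V_final = 18.6 + 5.1836 = 23.7836
°P = 259 − 259/1.061 = 14.8907
cells = 1.23·23.7836·14.8907

435.6092 billion cells


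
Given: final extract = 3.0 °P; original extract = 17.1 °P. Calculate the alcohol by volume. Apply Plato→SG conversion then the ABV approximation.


SG = 259/(259 − P);  ABV = (OG − FG)·131.25
OG = 259/(259 − 17.1) = 1.0707
FG = 259/(259 − 3.0) = 1.0117
ABV = (1.0707 − 1.0117)·131.25

7.7400 % ABV


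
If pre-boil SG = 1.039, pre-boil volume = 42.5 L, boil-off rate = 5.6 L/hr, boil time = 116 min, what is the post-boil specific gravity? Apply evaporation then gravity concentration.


V_post = V_pre − rate·(t/60);  SG_post = 1 + (SG_pre−1)·V_pre/V_post
V_post = 42.5 − 5.6·(116/60) = 31.6733
SG_post = 1 + (1.039 − 1)·42.5/31.6733

1.0523


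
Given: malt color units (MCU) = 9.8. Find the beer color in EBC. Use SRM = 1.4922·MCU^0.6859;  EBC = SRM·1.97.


SRM = 1.4922·9.8^0.6859 = 7.1402
EBC = 7.1402·1.97

14.0661 EBC


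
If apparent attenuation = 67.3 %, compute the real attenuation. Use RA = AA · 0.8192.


RA = 67.3 · 0.8192

55.1322 %


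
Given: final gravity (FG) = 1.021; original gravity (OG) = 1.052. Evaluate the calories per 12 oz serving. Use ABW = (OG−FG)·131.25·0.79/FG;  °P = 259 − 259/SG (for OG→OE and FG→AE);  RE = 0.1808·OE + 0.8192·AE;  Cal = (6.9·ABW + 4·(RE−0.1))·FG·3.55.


ABW = (1.052 − 1.021)·131.25·0.79/1.021 = 3.1482
OE = 259 − 259/1.052 = 12.8023 °P
AE = 259 − 259/1.021 = 5.3271 °P
RE = 0.1808·12.8023 + 0.8192·5.3271 = 6.6786 °P
Cal = (6.9·3.1482 + 4·(6.6786−0.1))·1.021·3.55

174.1130 kcal


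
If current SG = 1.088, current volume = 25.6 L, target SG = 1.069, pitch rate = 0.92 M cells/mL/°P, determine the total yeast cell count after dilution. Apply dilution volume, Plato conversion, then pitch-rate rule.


V_w = V·((SG_c−1)/(SG_t−1)−1);  °P = 259 − 259/SG_t;  cells = rate·(V+V_w)·°P
V_w = 25.6·((1.088−1)/(1.069−1)−1) = 7.0493
V_final = 25.6 + 7.0493 = 32.6493
°P = 259 − 259/1.069 = 16.7175
cells = 0.92·32.6493·16.7175

502.1489 billion cells


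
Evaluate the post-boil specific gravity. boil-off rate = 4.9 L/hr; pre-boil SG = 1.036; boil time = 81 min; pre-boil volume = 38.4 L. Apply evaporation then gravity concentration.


V_post = V_pre − rate·(t/60);  SG_post = 1 + (SG_pre−1)·V_pre/V_post
V_post = 38.4 − 4.9·(81/60) = 31.7850
SG_post = 1 + (1.036 − 1)·38.4/31.7850

1.0435


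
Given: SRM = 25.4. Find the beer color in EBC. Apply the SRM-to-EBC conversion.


EBC = SRM · 1.97
EBC = 25.4 · 1.97

50.0380 EBC


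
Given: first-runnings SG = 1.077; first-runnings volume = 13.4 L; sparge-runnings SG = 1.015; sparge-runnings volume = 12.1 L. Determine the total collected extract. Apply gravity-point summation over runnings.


total = Σ (SG_i − 1)·1000·V_i
first = (1.077 − 1)·1000·13.4 = 1031.8000
sparge = (1.015 − 1)·1000·12.1 = 181.5000
total = 1031.8000 + 181.5000

1213.3000 gravity·L


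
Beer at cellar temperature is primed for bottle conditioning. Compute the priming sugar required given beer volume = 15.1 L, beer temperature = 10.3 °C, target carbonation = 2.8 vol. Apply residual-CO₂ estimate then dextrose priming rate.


residual = 14.695·(0.01821 + 0.09011·e^(−0.04·T));  sugar = (target − residual)·4.0·V
residual = 14.695·(0.01821 + 0.09011·e^(−0.04·10.3)) = 1.1446
sugar = (2.8 − 1.1446)·4.0·15.1

99.9847 g


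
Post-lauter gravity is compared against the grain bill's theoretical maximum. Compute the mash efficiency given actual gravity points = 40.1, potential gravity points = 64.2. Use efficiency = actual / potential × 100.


efficiency = 40.1 / 64.2 × 100

62.4611 %


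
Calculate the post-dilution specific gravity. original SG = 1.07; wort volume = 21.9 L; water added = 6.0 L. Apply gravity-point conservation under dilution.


SG_new = 1 + (SG_old − 1)·V_old/(V_old + V_water)
pts = (1.07 − 1)·1000·21.9/(21.9 + 6.0) = 54.9462
SG_new = 1 + 54.9462/1000

1.0549


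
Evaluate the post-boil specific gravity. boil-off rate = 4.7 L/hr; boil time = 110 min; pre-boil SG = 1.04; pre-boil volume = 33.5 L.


V_post = V_pre − rate·(t/60);  SG_post = 1 + (SG_pre−1)·V_pre/V_post
V_post = 33.5 − 4.7·(110/60) = 24.8833
SG_post = 1 + (1.04 − 1)·33.5/24.8833

1.0539


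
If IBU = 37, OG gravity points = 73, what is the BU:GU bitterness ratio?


BU:GU = IBU / OG_points
BU:GU = 37 / 73

0.5068


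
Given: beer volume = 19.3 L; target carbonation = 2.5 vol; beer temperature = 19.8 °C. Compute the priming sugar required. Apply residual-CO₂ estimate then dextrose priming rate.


residual = 14.695·(0.01821 + 0.09011·e^(−0.04·T));  sugar = (target − residual)·4.0·V
residual = 14.695·(0.01821 + 0.09011·e^(−0.04·19.8)) = 0.8674
sugar = (2.5 − 0.8674)·4.0·19.3

126.0397 g


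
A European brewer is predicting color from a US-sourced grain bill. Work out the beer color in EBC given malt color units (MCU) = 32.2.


SRM = 1.4922·MCU^0.6859;  EBC = SRM·1.97
SRM = 1.4922·32.2^0.6859 = 16.1460
EBC = 16.1460·1.97

31.8077 EBC


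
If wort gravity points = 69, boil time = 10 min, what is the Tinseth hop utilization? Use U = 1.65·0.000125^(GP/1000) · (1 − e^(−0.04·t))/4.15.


bigness = 1.65·0.000125^(69/1000) = 0.8875
boil_factor = (1 − e^(−0.04·10))/4.15 = 0.0794
U = 0.8875 · 0.0794

0.0705


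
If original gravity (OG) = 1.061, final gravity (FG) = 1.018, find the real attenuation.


AA = (OG−FG)/(OG−1)·100;  RA = AA·0.8192
AA = (1.061 − 1.018)/(1.061 − 1)·100 = 70.4918
RA = 70.4918·0.8192

57.7469 %


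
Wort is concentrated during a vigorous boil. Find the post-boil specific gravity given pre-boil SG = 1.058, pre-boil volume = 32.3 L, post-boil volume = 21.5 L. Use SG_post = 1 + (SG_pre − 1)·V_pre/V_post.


pts_pre = (1.058 − 1)·1000 = 58.0000
pts_post = 58.0000·32.3/21.5 = 87.1349
SG_post = 1 + 87.1349/1000

1.0871


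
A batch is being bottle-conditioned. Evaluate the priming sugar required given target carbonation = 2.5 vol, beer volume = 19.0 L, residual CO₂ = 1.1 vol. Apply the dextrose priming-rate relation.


sugar = (target − residual)·4.0·V
sugar = (2.5 − 1.1)·4.0·19.0

106.4000 g


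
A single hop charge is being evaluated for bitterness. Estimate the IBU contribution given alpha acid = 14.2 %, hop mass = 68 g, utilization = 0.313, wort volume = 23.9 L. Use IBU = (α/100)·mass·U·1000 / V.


IBU = (14.2/100)·68·0.313·1000 / 23.9

126.4572 IBU
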